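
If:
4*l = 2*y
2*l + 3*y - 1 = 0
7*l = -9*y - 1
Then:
No Solution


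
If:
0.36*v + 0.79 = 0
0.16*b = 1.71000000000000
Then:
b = 10.69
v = -2.19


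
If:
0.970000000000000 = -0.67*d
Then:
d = -1.45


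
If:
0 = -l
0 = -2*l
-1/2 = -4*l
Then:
No Solution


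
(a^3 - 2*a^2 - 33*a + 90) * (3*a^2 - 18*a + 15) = 3*a^5 - 24*a^4 - 48*a^3 + 834*a^2 - 2115*a + 1350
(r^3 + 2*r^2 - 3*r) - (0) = r^3 + 2*r^2 - 3*r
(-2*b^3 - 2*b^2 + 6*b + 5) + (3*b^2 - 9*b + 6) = -2*b^3 + b^2 - 3*b + 11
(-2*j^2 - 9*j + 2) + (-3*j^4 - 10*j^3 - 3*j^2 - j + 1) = -3*j^4 - 10*j^3 - 5*j^2 - 10*j + 3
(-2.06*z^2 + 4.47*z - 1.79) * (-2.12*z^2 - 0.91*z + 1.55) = 4.3672*z^4 - 7.6018*z^3 - 3.4659*z^2 + 8.5574*z - 2.7745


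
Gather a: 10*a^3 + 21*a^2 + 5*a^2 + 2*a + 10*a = 10*a^3 + 26*a^2 + 12*a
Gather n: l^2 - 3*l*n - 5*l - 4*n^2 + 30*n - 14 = l^2 - 5*l - 4*n^2 + n*(30 - 3*l) - 14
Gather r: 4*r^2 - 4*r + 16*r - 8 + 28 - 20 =4*r^2 + 12*r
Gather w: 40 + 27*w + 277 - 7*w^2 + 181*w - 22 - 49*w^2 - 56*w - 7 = -56*w^2 + 152*w + 288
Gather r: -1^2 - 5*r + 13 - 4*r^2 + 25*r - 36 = -4*r^2 + 20*r - 24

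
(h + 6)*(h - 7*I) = h^2 + 6*h - 7*I*h - 42*I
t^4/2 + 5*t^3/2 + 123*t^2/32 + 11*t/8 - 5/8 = (t/2 + 1)*(t - 1/4)*(t + 5/4)*(t + 2)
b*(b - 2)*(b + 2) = b^3 - 4*b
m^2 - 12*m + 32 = (m - 8)*(m - 4)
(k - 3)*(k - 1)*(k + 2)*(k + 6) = k^4 + 4*k^3 - 17*k^2 - 24*k + 36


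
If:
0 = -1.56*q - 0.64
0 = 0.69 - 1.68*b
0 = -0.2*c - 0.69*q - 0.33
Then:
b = 0.41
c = -0.23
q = -0.41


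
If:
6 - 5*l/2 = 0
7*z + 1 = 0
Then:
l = 12/5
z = -1/7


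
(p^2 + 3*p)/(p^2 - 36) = p*(p + 3)/(p^2 - 36)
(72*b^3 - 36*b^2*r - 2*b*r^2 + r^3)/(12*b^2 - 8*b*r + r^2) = 6*b + r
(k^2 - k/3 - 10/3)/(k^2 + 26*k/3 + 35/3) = (k - 2)/(k + 7)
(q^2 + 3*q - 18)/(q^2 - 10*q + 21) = (q + 6)/(q - 7)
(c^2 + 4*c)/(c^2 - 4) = c*(c + 4)/(c^2 - 4)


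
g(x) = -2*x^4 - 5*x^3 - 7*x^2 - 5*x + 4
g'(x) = -8*x^3 - 15*x^2 - 14*x - 5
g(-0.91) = 5.15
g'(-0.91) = 1.35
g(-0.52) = 5.26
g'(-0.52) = -0.65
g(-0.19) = 4.73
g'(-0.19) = -2.83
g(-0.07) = 4.32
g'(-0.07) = -4.09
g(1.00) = -15.00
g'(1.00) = -42.00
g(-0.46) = 5.22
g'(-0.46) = -0.96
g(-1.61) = 1.33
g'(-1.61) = 12.04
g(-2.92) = -62.00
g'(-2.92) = 107.16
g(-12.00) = -33776.00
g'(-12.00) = 11827.00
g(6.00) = -3950.00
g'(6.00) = -2357.00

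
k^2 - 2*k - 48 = (k - 8)*(k + 6)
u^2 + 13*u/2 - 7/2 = (u - 1/2)*(u + 7)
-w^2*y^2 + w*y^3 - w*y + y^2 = y*(-w + y)*(w*y + 1)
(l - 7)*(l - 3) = l^2 - 10*l + 21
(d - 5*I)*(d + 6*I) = d^2 + I*d + 30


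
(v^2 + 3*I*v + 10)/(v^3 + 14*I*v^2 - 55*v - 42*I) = (v^2 + 3*I*v + 10)/(v^3 + 14*I*v^2 - 55*v - 42*I)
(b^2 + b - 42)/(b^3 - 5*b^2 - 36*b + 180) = (b + 7)/(b^2 + b - 30)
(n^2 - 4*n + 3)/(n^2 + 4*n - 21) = (n - 1)/(n + 7)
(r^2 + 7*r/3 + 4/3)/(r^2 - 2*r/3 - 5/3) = (3*r + 4)/(3*r - 5)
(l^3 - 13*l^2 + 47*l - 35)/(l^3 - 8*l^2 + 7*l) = (l - 5)/l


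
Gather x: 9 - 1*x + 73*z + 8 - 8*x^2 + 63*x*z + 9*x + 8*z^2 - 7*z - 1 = -8*x^2 + x*(63*z + 8) + 8*z^2 + 66*z + 16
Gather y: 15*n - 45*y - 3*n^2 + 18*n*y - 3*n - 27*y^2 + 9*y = -3*n^2 + 12*n - 27*y^2 + y*(18*n - 36)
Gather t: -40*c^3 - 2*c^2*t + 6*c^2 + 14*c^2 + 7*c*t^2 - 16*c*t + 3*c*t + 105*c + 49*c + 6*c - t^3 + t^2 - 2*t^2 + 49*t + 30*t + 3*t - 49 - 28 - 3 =-40*c^3 + 20*c^2 + 160*c - t^3 + t^2*(7*c - 1) + t*(-2*c^2 - 13*c + 82) - 80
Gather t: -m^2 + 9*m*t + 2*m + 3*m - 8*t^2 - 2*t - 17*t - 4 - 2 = -m^2 + 5*m - 8*t^2 + t*(9*m - 19) - 6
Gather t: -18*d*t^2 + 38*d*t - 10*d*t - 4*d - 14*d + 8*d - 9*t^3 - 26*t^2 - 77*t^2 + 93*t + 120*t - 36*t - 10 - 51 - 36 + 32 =-10*d - 9*t^3 + t^2*(-18*d - 103) + t*(28*d + 177) - 65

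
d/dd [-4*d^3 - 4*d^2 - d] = -12*d^2 - 8*d - 1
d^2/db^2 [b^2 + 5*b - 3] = 2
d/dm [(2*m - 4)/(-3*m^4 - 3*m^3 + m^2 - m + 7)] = 2*(9*m^4 - 18*m^3 - 19*m^2 + 4*m + 5)/(9*m^8 + 18*m^7 + 3*m^6 - 35*m^4 - 44*m^3 + 15*m^2 - 14*m + 49)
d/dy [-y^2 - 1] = -2*y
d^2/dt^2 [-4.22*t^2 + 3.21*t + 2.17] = -8.44000000000000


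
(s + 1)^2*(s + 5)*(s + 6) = s^4 + 13*s^3 + 53*s^2 + 71*s + 30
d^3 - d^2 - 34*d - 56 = (d - 7)*(d + 2)*(d + 4)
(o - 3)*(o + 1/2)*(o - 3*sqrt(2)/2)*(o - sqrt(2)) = o^4 - 5*sqrt(2)*o^3/2 - 5*o^3/2 + 3*o^2/2 + 25*sqrt(2)*o^2/4 - 15*o/2 + 15*sqrt(2)*o/4 - 9/2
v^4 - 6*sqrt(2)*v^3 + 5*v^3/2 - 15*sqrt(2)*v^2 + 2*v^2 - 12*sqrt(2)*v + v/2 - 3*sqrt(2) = (v + 1/2)*(v + 1)^2*(v - 6*sqrt(2))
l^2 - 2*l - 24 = (l - 6)*(l + 4)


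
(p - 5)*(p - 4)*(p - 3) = p^3 - 12*p^2 + 47*p - 60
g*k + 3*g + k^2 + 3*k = (g + k)*(k + 3)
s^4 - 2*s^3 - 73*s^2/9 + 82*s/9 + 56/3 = (s - 3)*(s - 7/3)*(s + 4/3)*(s + 2)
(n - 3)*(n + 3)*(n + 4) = n^3 + 4*n^2 - 9*n - 36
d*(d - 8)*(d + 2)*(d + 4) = d^4 - 2*d^3 - 40*d^2 - 64*d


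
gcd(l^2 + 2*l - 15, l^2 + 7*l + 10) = l + 5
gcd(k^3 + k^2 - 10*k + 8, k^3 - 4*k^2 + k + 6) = k - 2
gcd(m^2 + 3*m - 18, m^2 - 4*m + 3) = m - 3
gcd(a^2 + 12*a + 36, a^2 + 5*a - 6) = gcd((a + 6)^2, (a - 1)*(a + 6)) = a + 6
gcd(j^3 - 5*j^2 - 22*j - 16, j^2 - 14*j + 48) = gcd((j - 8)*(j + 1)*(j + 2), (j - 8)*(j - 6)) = j - 8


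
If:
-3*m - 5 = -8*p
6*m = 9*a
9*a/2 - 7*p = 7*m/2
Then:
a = -14/15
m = -7/5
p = 1/10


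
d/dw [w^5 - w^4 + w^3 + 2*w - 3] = 5*w^4 - 4*w^3 + 3*w^2 + 2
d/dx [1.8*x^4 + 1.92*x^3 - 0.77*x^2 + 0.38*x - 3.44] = 7.2*x^3 + 5.76*x^2 - 1.54*x + 0.38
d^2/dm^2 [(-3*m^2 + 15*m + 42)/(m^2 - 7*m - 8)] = 12*(-m^3 + 9*m^2 - 87*m + 227)/(m^6 - 21*m^5 + 123*m^4 - 7*m^3 - 984*m^2 - 1344*m - 512)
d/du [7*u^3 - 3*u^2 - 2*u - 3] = 21*u^2 - 6*u - 2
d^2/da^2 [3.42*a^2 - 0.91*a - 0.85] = 6.84000000000000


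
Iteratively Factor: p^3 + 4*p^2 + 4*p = (p + 2)*(p^2 + 2*p) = p*(p + 2)*(p + 2)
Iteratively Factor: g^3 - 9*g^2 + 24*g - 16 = (g - 1)*(g^2 - 8*g + 16) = (g - 4)*(g - 1)*(g - 4)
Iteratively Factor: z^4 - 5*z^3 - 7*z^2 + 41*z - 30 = (z - 1)*(z^3 - 4*z^2 - 11*z + 30) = (z - 1)*(z + 3)*(z^2 - 7*z + 10) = (z - 5)*(z - 1)*(z + 3)*(z - 2)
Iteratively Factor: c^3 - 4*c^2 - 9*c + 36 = (c - 3)*(c^2 - c - 12) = (c - 4)*(c - 3)*(c + 3)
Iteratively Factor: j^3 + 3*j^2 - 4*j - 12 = (j - 2)*(j^2 + 5*j + 6) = (j - 2)*(j + 2)*(j + 3)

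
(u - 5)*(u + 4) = u^2 - u - 20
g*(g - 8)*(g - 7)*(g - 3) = g^4 - 18*g^3 + 101*g^2 - 168*g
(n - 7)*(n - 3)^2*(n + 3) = n^4 - 10*n^3 + 12*n^2 + 90*n - 189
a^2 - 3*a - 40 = (a - 8)*(a + 5)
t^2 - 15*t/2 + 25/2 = (t - 5)*(t - 5/2)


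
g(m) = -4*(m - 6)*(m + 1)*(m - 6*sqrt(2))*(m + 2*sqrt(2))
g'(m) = -4*(m - 6)*(m + 1)*(m - 6*sqrt(2)) - 4*(m - 6)*(m + 1)*(m + 2*sqrt(2)) - 4*(m - 6)*(m - 6*sqrt(2))*(m + 2*sqrt(2)) - 4*(m + 1)*(m - 6*sqrt(2))*(m + 2*sqrt(2)) = -16*m^3 + 60*m^2 + 48*sqrt(2)*m^2 - 160*sqrt(2)*m + 240*m - 480 - 96*sqrt(2)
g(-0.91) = -44.84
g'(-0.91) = -510.30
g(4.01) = -1220.47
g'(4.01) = 463.94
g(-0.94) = -29.65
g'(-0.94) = -502.38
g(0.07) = -619.06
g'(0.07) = -614.18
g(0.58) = -922.97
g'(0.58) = -567.91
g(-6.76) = -17621.18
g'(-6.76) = 10078.01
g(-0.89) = -55.09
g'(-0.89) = -515.41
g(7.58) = 510.94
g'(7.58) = -132.38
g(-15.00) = -336162.91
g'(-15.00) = 81951.85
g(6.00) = 0.00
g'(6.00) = 614.35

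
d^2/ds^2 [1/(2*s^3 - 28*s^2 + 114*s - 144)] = (6*s^2 - 76*s + 249)/(s^7 - 36*s^6 + 534*s^5 - 4220*s^4 + 19185*s^3 - 50328*s^2 + 70848*s - 41472)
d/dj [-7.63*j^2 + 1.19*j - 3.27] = 1.19 - 15.26*j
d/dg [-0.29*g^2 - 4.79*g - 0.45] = -0.58*g - 4.79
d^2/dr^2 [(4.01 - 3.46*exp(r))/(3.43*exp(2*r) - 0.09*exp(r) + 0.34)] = (-40.706554*exp(4*r) + 187.640894*exp(3*r) + 20.496651*exp(2*r) - 18.779243*exp(r) - 0.27727)*exp(r)/(40.353607*exp(6*r) - 3.176523*exp(5*r) + 12.083547*exp(4*r) - 0.630477*exp(3*r) + 1.197786*exp(2*r) - 0.031212*exp(r) + 0.039304)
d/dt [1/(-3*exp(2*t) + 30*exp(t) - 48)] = 2*(exp(t) - 5)*exp(t)/(3*(exp(2*t) - 10*exp(t) + 16)^2)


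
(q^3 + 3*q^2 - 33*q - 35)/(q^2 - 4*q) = (q^3 + 3*q^2 - 33*q - 35)/(q*(q - 4))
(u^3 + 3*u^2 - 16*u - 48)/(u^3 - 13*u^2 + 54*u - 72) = (u^2 + 7*u + 12)/(u^2 - 9*u + 18)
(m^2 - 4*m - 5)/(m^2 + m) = (m - 5)/m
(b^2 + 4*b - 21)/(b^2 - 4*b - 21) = (-b^2 - 4*b + 21)/(-b^2 + 4*b + 21)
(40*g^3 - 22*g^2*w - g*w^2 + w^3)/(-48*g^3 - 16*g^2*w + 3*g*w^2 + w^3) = (-10*g^2 + 3*g*w + w^2)/(12*g^2 + 7*g*w + w^2)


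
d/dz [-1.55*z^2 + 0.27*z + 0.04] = 0.27 - 3.1*z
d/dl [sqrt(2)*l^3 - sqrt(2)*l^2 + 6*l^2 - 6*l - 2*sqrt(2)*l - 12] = 3*sqrt(2)*l^2 - 2*sqrt(2)*l + 12*l - 6 - 2*sqrt(2)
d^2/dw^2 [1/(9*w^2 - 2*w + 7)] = 2*(-81*w^2 + 18*w + 4*(9*w - 1)^2 - 63)/(9*w^2 - 2*w + 7)^3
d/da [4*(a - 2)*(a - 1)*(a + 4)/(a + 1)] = 8*(a^3 + 2*a^2 + a - 9)/(a^2 + 2*a + 1)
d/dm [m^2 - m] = 2*m - 1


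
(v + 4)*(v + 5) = v^2 + 9*v + 20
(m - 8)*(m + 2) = m^2 - 6*m - 16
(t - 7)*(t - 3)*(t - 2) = t^3 - 12*t^2 + 41*t - 42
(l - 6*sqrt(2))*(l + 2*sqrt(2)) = l^2 - 4*sqrt(2)*l - 24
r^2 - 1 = (r - 1)*(r + 1)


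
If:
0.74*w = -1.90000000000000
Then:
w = -2.57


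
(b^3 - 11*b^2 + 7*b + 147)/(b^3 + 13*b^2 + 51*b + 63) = (b^2 - 14*b + 49)/(b^2 + 10*b + 21)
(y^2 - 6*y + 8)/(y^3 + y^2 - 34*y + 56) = 1/(y + 7)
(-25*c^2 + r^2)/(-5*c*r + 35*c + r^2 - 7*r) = (5*c + r)/(r - 7)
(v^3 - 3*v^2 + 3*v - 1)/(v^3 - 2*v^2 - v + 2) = (v^2 - 2*v + 1)/(v^2 - v - 2)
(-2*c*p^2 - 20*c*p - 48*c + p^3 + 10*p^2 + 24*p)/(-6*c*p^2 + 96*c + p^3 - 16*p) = (-2*c*p - 12*c + p^2 + 6*p)/(-6*c*p + 24*c + p^2 - 4*p)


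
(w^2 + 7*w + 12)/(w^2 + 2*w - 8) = (w + 3)/(w - 2)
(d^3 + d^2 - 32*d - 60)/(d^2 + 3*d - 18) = (d^3 + d^2 - 32*d - 60)/(d^2 + 3*d - 18)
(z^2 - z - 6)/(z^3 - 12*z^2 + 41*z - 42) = (z + 2)/(z^2 - 9*z + 14)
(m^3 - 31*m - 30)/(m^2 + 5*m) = m - 5 - 6/m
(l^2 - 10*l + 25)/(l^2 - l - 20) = (l - 5)/(l + 4)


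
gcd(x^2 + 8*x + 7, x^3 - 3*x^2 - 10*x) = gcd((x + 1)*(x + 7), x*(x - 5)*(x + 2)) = 1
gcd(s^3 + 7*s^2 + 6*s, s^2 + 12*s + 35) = 1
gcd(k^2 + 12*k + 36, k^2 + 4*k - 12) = k + 6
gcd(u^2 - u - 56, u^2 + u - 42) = u + 7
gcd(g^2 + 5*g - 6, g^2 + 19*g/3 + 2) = g + 6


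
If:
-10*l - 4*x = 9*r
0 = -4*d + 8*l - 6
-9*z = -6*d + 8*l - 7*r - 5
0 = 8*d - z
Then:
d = z/8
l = z/16 + 3/4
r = 5*z/4 + 1/7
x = -95*z/32 - 123/56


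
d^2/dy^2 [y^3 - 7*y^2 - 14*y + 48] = 6*y - 14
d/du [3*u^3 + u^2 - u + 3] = 9*u^2 + 2*u - 1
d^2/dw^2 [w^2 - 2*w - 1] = 2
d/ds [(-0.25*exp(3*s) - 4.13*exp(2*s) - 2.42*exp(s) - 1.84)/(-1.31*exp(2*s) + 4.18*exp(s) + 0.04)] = (0.3275*exp(4*s) - 2.09*exp(3*s) - 20.4636*exp(2*s) - 5.1512*exp(s) + 7.5944)*exp(s)/(1.7161*exp(4*s) - 10.9516*exp(3*s) + 17.3676*exp(2*s) + 0.3344*exp(s) + 0.0016)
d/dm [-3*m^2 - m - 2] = -6*m - 1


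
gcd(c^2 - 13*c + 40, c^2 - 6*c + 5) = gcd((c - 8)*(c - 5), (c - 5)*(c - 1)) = c - 5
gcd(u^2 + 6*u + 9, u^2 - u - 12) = u + 3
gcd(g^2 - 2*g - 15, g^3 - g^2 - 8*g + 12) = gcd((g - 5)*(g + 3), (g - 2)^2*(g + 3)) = g + 3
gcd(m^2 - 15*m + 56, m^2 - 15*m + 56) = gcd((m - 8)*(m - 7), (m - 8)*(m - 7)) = m^2 - 15*m + 56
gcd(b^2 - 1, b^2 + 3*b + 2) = b + 1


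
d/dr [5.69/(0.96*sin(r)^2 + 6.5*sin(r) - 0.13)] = -(10.9248*sin(r) + 36.985)*cos(r)/(0.96*sin(r)^2 + 6.5*sin(r) - 0.13)^2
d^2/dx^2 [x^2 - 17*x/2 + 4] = 2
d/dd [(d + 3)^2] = 2*d + 6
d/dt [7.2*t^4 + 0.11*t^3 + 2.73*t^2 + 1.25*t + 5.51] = 28.8*t^3 + 0.33*t^2 + 5.46*t + 1.25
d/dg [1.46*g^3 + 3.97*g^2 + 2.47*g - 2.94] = 4.38*g^2 + 7.94*g + 2.47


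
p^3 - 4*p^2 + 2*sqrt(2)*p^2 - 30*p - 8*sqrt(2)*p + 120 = (p - 4)*(p - 3*sqrt(2))*(p + 5*sqrt(2))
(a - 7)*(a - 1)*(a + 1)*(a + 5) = a^4 - 2*a^3 - 36*a^2 + 2*a + 35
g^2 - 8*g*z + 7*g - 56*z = (g + 7)*(g - 8*z)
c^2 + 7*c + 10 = (c + 2)*(c + 5)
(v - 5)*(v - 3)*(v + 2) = v^3 - 6*v^2 - v + 30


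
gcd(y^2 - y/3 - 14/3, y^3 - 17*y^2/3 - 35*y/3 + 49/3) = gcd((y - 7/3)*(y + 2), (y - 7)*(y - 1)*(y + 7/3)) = 1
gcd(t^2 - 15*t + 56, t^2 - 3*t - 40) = t - 8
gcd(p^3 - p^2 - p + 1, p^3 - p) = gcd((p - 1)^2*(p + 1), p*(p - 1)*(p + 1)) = p^2 - 1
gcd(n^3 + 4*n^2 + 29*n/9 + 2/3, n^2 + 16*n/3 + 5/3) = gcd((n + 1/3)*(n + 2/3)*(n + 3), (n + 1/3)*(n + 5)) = n + 1/3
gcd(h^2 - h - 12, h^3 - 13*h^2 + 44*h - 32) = h - 4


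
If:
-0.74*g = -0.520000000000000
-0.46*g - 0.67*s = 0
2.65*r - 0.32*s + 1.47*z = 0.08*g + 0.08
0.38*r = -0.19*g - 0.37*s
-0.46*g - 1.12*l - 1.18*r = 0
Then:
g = 0.70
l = -0.41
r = 0.12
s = -0.48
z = -0.23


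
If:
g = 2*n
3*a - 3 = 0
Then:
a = 1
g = 2*n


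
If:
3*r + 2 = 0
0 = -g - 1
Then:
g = -1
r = -2/3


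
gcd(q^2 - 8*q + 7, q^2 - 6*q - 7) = q - 7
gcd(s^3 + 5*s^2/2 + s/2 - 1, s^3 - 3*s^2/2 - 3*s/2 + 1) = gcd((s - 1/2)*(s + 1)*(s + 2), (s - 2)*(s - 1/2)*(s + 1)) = s^2 + s/2 - 1/2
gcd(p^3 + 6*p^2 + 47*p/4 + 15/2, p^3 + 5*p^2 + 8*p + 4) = p + 2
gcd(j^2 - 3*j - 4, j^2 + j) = j + 1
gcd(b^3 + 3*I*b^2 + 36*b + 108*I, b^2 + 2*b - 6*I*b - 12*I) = b - 6*I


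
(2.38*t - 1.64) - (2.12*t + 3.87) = 0.26*t - 5.51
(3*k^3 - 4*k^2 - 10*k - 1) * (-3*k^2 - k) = -9*k^5 + 9*k^4 + 34*k^3 + 13*k^2 + k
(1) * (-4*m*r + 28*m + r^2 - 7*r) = -4*m*r + 28*m + r^2 - 7*r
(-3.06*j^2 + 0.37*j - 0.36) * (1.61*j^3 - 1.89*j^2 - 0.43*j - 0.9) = -4.9266*j^5 + 6.3791*j^4 + 0.0369000000000002*j^3 + 3.2753*j^2 - 0.1782*j + 0.324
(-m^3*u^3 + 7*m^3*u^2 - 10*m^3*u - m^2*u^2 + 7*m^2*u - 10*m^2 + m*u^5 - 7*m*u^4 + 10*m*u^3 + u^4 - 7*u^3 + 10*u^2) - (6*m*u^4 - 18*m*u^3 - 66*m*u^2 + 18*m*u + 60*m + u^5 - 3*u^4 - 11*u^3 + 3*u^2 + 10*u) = -m^3*u^3 + 7*m^3*u^2 - 10*m^3*u - m^2*u^2 + 7*m^2*u - 10*m^2 + m*u^5 - 13*m*u^4 + 28*m*u^3 + 66*m*u^2 - 18*m*u - 60*m - u^5 + 4*u^4 + 4*u^3 + 7*u^2 - 10*u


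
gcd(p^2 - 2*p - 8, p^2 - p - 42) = 1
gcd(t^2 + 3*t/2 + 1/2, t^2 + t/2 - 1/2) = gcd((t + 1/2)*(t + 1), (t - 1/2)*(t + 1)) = t + 1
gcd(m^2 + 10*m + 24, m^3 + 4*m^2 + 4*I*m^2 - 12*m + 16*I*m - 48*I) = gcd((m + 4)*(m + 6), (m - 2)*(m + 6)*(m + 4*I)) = m + 6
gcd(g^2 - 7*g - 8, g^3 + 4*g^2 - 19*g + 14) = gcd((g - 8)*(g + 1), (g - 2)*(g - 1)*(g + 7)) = 1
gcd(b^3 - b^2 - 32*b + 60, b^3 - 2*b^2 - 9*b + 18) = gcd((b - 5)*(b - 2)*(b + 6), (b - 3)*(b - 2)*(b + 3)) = b - 2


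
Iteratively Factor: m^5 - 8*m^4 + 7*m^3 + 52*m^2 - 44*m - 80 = (m + 1)*(m^4 - 9*m^3 + 16*m^2 + 36*m - 80) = (m + 1)*(m + 2)*(m^3 - 11*m^2 + 38*m - 40) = (m - 5)*(m + 1)*(m + 2)*(m^2 - 6*m + 8) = (m - 5)*(m - 2)*(m + 1)*(m + 2)*(m - 4)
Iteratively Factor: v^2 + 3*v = (v + 3)*(v)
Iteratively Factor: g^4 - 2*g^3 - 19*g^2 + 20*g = (g - 5)*(g^3 + 3*g^2 - 4*g) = (g - 5)*(g - 1)*(g^2 + 4*g) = g*(g - 5)*(g - 1)*(g + 4)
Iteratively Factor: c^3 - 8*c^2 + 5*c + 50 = (c - 5)*(c^2 - 3*c - 10) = (c - 5)^2*(c + 2)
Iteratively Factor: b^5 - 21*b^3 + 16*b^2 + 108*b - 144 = (b - 3)*(b^4 + 3*b^3 - 12*b^2 - 20*b + 48) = (b - 3)*(b - 2)*(b^3 + 5*b^2 - 2*b - 24) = (b - 3)*(b - 2)^2*(b^2 + 7*b + 12) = (b - 3)*(b - 2)^2*(b + 3)*(b + 4)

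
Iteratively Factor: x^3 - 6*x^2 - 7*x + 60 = (x + 3)*(x^2 - 9*x + 20) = (x - 4)*(x + 3)*(x - 5)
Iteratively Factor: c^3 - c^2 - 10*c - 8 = (c + 2)*(c^2 - 3*c - 4) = (c - 4)*(c + 2)*(c + 1)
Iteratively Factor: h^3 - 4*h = (h)*(h^2 - 4) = h*(h + 2)*(h - 2)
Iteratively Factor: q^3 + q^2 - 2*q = (q - 1)*(q^2 + 2*q) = q*(q - 1)*(q + 2)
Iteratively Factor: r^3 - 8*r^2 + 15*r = (r - 3)*(r^2 - 5*r) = r*(r - 3)*(r - 5)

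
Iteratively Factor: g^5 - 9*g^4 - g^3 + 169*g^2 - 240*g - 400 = (g + 4)*(g^4 - 13*g^3 + 51*g^2 - 35*g - 100) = (g - 5)*(g + 4)*(g^3 - 8*g^2 + 11*g + 20) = (g - 5)^2*(g + 4)*(g^2 - 3*g - 4) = (g - 5)^2*(g + 1)*(g + 4)*(g - 4)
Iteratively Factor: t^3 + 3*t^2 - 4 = (t + 2)*(t^2 + t - 2) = (t - 1)*(t + 2)*(t + 2)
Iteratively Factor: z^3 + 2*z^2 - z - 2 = (z - 1)*(z^2 + 3*z + 2) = (z - 1)*(z + 1)*(z + 2)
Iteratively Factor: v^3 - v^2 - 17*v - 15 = (v + 1)*(v^2 - 2*v - 15) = (v + 1)*(v + 3)*(v - 5)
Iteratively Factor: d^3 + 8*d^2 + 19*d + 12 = (d + 3)*(d^2 + 5*d + 4) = (d + 1)*(d + 3)*(d + 4)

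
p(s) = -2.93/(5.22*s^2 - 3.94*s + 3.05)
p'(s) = -2.93*(3.94 - 10.44*s)/(5.22*s^2 - 3.94*s + 3.05)^2 = (30.5892*s - 11.5442)/(5.22*s^2 - 3.94*s + 3.05)^2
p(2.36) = -0.13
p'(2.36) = 0.12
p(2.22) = -0.15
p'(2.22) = 0.14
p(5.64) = -0.02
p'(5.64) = 0.01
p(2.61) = -0.10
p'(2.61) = 0.09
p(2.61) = -0.10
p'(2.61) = 0.09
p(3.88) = -0.04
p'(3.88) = 0.02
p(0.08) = -1.06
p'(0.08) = -1.19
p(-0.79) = -0.31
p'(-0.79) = -0.40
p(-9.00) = -0.01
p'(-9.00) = -0.00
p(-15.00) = -0.00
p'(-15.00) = -0.00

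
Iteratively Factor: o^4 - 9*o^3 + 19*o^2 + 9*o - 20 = (o - 4)*(o^3 - 5*o^2 - o + 5) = (o - 4)*(o + 1)*(o^2 - 6*o + 5) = (o - 4)*(o - 1)*(o + 1)*(o - 5)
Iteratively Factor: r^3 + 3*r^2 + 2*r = (r + 1)*(r^2 + 2*r) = (r + 1)*(r + 2)*(r)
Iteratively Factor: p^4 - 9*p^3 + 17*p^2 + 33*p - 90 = (p + 2)*(p^3 - 11*p^2 + 39*p - 45) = (p - 3)*(p + 2)*(p^2 - 8*p + 15) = (p - 3)^2*(p + 2)*(p - 5)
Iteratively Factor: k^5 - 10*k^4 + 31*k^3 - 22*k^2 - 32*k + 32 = (k + 1)*(k^4 - 11*k^3 + 42*k^2 - 64*k + 32) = (k - 1)*(k + 1)*(k^3 - 10*k^2 + 32*k - 32) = (k - 4)*(k - 1)*(k + 1)*(k^2 - 6*k + 8) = (k - 4)^2*(k - 1)*(k + 1)*(k - 2)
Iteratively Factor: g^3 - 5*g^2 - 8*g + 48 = (g - 4)*(g^2 - g - 12) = (g - 4)*(g + 3)*(g - 4)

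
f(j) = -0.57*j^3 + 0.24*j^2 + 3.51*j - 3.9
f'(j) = -1.71*j^2 + 0.48*j + 3.51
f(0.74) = -1.40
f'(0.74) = 2.93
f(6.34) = -117.26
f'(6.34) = -62.18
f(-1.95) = -5.61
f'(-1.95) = -3.93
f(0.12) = -3.48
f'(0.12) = 3.54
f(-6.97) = 176.30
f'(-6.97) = -82.91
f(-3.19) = 5.85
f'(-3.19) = -15.42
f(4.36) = -31.28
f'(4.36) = -26.90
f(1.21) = -0.31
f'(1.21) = 1.59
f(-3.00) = 3.12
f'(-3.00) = -13.32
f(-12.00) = 973.50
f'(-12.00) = -248.49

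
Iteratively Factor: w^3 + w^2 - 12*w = (w + 4)*(w^2 - 3*w) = w*(w + 4)*(w - 3)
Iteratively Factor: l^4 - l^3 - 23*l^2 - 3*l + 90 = (l - 2)*(l^3 + l^2 - 21*l - 45) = (l - 2)*(l + 3)*(l^2 - 2*l - 15) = (l - 5)*(l - 2)*(l + 3)*(l + 3)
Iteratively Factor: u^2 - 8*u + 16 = (u - 4)*(u - 4)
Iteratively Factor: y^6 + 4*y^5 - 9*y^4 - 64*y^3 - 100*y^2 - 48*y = (y + 3)*(y^5 + y^4 - 12*y^3 - 28*y^2 - 16*y) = y*(y + 3)*(y^4 + y^3 - 12*y^2 - 28*y - 16) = y*(y + 2)*(y + 3)*(y^3 - y^2 - 10*y - 8) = y*(y + 1)*(y + 2)*(y + 3)*(y^2 - 2*y - 8) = y*(y - 4)*(y + 1)*(y + 2)*(y + 3)*(y + 2)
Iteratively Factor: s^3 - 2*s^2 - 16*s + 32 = (s + 4)*(s^2 - 6*s + 8) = (s - 2)*(s + 4)*(s - 4)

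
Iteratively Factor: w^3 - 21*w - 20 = (w + 4)*(w^2 - 4*w - 5) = (w + 1)*(w + 4)*(w - 5)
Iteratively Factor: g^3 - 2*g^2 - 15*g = (g - 5)*(g^2 + 3*g) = (g - 5)*(g + 3)*(g)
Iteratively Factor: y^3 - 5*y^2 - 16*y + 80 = (y + 4)*(y^2 - 9*y + 20) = (y - 4)*(y + 4)*(y - 5)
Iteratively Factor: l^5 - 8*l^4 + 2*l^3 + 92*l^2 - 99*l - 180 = (l - 5)*(l^4 - 3*l^3 - 13*l^2 + 27*l + 36) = (l - 5)*(l - 4)*(l^3 + l^2 - 9*l - 9) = (l - 5)*(l - 4)*(l + 1)*(l^2 - 9) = (l - 5)*(l - 4)*(l - 3)*(l + 1)*(l + 3)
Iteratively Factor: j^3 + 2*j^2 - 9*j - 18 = (j + 3)*(j^2 - j - 6) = (j - 3)*(j + 3)*(j + 2)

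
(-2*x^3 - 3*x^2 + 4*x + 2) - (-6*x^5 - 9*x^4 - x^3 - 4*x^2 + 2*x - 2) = 6*x^5 + 9*x^4 - x^3 + x^2 + 2*x + 4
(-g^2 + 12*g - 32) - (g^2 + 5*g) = -2*g^2 + 7*g - 32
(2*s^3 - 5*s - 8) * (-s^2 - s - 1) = -2*s^5 - 2*s^4 + 3*s^3 + 13*s^2 + 13*s + 8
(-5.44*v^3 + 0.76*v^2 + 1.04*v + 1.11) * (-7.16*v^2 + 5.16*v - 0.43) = 38.9504*v^5 - 33.512*v^4 - 1.1856*v^3 - 2.908*v^2 + 5.2804*v - 0.4773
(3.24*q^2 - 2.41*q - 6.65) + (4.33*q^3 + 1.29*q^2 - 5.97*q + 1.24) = 4.33*q^3 + 4.53*q^2 - 8.38*q - 5.41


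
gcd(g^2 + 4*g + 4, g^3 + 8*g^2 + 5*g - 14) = g + 2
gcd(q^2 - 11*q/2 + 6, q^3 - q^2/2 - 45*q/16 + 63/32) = q - 3/2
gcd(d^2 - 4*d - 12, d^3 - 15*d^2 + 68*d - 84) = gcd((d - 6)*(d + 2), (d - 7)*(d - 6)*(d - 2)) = d - 6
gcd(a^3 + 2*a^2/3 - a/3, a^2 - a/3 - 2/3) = 1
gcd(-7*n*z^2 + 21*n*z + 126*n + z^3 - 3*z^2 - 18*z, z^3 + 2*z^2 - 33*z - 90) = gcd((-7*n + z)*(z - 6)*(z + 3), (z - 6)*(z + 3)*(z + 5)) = z^2 - 3*z - 18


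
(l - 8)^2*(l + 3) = l^3 - 13*l^2 + 16*l + 192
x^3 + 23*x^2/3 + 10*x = x*(x + 5/3)*(x + 6)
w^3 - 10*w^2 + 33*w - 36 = (w - 4)*(w - 3)^2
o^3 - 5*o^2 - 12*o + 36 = (o - 6)*(o - 2)*(o + 3)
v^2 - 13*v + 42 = (v - 7)*(v - 6)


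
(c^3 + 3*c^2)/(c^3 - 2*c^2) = (c + 3)/(c - 2)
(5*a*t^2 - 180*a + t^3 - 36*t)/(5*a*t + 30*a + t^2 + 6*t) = t - 6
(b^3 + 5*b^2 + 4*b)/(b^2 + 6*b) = (b^2 + 5*b + 4)/(b + 6)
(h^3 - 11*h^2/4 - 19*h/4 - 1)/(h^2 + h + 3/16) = 4*(h^2 - 3*h - 4)/(4*h + 3)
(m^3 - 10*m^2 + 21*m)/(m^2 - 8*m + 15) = m*(m - 7)/(m - 5)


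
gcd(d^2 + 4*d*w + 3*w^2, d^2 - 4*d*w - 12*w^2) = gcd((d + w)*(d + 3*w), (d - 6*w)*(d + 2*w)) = 1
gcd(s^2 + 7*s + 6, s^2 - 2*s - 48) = s + 6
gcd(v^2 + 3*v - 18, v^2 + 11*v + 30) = v + 6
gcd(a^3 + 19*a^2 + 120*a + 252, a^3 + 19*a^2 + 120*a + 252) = a^3 + 19*a^2 + 120*a + 252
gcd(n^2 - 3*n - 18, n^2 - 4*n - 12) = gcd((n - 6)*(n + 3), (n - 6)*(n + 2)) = n - 6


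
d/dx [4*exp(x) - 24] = 4*exp(x)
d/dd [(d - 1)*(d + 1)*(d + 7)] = 3*d^2 + 14*d - 1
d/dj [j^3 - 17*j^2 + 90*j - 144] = 3*j^2 - 34*j + 90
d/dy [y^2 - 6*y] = 2*y - 6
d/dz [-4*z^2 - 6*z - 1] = -8*z - 6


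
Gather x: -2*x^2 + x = -2*x^2 + x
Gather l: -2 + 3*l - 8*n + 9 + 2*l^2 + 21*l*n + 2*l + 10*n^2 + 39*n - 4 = 2*l^2 + l*(21*n + 5) + 10*n^2 + 31*n + 3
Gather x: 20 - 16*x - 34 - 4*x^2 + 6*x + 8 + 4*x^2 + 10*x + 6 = 0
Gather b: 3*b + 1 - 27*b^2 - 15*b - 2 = -27*b^2 - 12*b - 1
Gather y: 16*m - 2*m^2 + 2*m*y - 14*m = -2*m^2 + 2*m*y + 2*m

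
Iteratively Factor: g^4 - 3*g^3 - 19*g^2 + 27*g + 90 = (g - 3)*(g^3 - 19*g - 30) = (g - 3)*(g + 3)*(g^2 - 3*g - 10) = (g - 5)*(g - 3)*(g + 3)*(g + 2)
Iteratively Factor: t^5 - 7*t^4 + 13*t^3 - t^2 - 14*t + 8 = (t - 4)*(t^4 - 3*t^3 + t^2 + 3*t - 2) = (t - 4)*(t + 1)*(t^3 - 4*t^2 + 5*t - 2) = (t - 4)*(t - 1)*(t + 1)*(t^2 - 3*t + 2) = (t - 4)*(t - 1)^2*(t + 1)*(t - 2)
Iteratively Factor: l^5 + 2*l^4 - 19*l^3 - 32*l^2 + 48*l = (l - 1)*(l^4 + 3*l^3 - 16*l^2 - 48*l) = (l - 1)*(l + 3)*(l^3 - 16*l) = l*(l - 1)*(l + 3)*(l^2 - 16) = l*(l - 4)*(l - 1)*(l + 3)*(l + 4)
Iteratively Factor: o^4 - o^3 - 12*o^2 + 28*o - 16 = (o + 4)*(o^3 - 5*o^2 + 8*o - 4) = (o - 2)*(o + 4)*(o^2 - 3*o + 2) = (o - 2)*(o - 1)*(o + 4)*(o - 2)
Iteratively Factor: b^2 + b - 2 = (b + 2)*(b - 1)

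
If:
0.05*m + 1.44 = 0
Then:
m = -28.80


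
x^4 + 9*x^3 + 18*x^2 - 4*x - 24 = (x - 1)*(x + 2)^2*(x + 6)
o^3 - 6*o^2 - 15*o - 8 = (o - 8)*(o + 1)^2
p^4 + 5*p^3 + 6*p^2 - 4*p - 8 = (p - 1)*(p + 2)^3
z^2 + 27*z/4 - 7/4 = (z - 1/4)*(z + 7)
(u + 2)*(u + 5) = u^2 + 7*u + 10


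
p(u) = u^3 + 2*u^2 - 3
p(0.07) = -2.99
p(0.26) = -2.85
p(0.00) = -3.00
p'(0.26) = 1.24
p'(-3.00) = 15.00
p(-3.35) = -18.15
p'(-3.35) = 20.27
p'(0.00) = 0.00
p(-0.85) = -2.17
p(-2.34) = -4.86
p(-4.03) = -35.97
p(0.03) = -3.00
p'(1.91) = 18.58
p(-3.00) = -12.00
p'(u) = 3*u^2 + 4*u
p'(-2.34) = 7.07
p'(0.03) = 0.12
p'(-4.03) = 32.60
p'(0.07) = 0.29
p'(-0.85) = -1.23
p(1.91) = 11.26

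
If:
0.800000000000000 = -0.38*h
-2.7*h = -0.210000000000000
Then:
No Solution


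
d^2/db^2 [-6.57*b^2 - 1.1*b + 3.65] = -13.1400000000000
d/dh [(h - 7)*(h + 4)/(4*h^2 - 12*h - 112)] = 0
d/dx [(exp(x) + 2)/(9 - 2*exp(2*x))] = (4*(exp(x) + 2)*exp(x) - 2*exp(2*x) + 9)*exp(x)/(2*exp(2*x) - 9)^2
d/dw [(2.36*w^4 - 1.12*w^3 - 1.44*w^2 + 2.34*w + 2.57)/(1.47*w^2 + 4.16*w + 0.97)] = (6.9384*w^5 + 27.8064*w^4 - 0.161600000000004*w^3 - 12.6894*w^2 - 10.3494*w - 8.4214)/(2.1609*w^4 + 12.2304*w^3 + 20.1574*w^2 + 8.0704*w + 0.9409)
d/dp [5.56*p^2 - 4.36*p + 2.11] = 11.12*p - 4.36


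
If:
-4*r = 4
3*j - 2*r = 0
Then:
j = -2/3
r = -1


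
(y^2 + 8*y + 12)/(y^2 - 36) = (y + 2)/(y - 6)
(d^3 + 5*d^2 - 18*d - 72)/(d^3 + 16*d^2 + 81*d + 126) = (d - 4)/(d + 7)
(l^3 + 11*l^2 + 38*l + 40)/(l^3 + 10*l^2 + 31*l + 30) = (l + 4)/(l + 3)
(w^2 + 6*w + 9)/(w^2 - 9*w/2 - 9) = 2*(w^2 + 6*w + 9)/(2*w^2 - 9*w - 18)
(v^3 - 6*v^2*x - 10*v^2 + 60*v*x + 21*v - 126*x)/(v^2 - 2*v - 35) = (v^2 - 6*v*x - 3*v + 18*x)/(v + 5)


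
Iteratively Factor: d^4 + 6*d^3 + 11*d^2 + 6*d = (d + 1)*(d^3 + 5*d^2 + 6*d) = (d + 1)*(d + 3)*(d^2 + 2*d) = (d + 1)*(d + 2)*(d + 3)*(d)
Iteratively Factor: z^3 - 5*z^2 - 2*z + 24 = (z - 3)*(z^2 - 2*z - 8) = (z - 4)*(z - 3)*(z + 2)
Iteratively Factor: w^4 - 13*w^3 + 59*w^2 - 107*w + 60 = (w - 3)*(w^3 - 10*w^2 + 29*w - 20) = (w - 4)*(w - 3)*(w^2 - 6*w + 5) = (w - 4)*(w - 3)*(w - 1)*(w - 5)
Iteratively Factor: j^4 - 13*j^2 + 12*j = (j + 4)*(j^3 - 4*j^2 + 3*j) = j*(j + 4)*(j^2 - 4*j + 3) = j*(j - 1)*(j + 4)*(j - 3)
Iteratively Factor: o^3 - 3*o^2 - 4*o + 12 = (o - 3)*(o^2 - 4) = (o - 3)*(o + 2)*(o - 2)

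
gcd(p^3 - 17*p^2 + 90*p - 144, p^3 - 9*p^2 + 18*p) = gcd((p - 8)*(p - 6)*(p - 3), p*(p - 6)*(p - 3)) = p^2 - 9*p + 18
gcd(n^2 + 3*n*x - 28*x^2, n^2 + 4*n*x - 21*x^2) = n + 7*x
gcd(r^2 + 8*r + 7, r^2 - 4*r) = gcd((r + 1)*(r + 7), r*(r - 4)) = 1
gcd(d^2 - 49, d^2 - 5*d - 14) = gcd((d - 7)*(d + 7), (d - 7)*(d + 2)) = d - 7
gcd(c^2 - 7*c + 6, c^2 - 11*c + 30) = c - 6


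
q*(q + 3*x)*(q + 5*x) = q^3 + 8*q^2*x + 15*q*x^2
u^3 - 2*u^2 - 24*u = u*(u - 6)*(u + 4)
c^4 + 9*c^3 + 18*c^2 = c^2*(c + 3)*(c + 6)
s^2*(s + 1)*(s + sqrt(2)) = s^4 + s^3 + sqrt(2)*s^3 + sqrt(2)*s^2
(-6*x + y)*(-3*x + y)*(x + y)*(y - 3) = 18*x^3*y - 54*x^3 + 9*x^2*y^2 - 27*x^2*y - 8*x*y^3 + 24*x*y^2 + y^4 - 3*y^3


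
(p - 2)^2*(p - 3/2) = p^3 - 11*p^2/2 + 10*p - 6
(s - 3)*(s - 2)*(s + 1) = s^3 - 4*s^2 + s + 6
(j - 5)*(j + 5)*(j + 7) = j^3 + 7*j^2 - 25*j - 175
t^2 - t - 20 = (t - 5)*(t + 4)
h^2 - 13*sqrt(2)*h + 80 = (h - 8*sqrt(2))*(h - 5*sqrt(2))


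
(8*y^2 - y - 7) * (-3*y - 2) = -24*y^3 - 13*y^2 + 23*y + 14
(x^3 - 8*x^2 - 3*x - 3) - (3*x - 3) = x^3 - 8*x^2 - 6*x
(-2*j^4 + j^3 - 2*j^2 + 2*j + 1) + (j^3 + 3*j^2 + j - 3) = -2*j^4 + 2*j^3 + j^2 + 3*j - 2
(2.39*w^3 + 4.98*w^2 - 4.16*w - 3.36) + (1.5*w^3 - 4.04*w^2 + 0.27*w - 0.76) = 3.89*w^3 + 0.94*w^2 - 3.89*w - 4.12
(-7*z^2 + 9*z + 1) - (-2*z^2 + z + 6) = -5*z^2 + 8*z - 5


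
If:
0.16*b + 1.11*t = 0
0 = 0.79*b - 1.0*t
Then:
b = 0.00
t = 0.00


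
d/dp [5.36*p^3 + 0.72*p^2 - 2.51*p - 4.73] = 16.08*p^2 + 1.44*p - 2.51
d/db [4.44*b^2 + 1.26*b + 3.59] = 8.88*b + 1.26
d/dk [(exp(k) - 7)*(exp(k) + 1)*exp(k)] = (3*exp(2*k) - 12*exp(k) - 7)*exp(k)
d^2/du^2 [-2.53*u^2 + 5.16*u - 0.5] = -5.06000000000000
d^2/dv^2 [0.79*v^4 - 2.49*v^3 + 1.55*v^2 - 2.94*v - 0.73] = 9.48*v^2 - 14.94*v + 3.1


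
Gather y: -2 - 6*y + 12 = 10 - 6*y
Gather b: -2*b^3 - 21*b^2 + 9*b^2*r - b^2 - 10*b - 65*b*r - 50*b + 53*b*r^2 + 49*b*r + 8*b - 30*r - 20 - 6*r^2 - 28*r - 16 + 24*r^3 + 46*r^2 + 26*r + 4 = -2*b^3 + b^2*(9*r - 22) + b*(53*r^2 - 16*r - 52) + 24*r^3 + 40*r^2 - 32*r - 32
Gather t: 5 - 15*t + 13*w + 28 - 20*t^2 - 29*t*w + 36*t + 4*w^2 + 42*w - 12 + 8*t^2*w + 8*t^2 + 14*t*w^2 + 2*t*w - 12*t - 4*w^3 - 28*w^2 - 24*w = t^2*(8*w - 12) + t*(14*w^2 - 27*w + 9) - 4*w^3 - 24*w^2 + 31*w + 21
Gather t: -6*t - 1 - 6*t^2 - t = -6*t^2 - 7*t - 1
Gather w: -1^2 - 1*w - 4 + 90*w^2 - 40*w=90*w^2 - 41*w - 5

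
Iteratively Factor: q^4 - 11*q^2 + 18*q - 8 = (q - 2)*(q^3 + 2*q^2 - 7*q + 4) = (q - 2)*(q - 1)*(q^2 + 3*q - 4) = (q - 2)*(q - 1)*(q + 4)*(q - 1)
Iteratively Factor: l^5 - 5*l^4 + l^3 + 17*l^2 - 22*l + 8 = (l - 1)*(l^4 - 4*l^3 - 3*l^2 + 14*l - 8) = (l - 1)^2*(l^3 - 3*l^2 - 6*l + 8) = (l - 4)*(l - 1)^2*(l^2 + l - 2) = (l - 4)*(l - 1)^2*(l + 2)*(l - 1)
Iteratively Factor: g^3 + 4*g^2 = (g)*(g^2 + 4*g) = g*(g + 4)*(g)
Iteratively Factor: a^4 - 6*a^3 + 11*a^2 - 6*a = (a - 2)*(a^3 - 4*a^2 + 3*a) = (a - 3)*(a - 2)*(a^2 - a) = a*(a - 3)*(a - 2)*(a - 1)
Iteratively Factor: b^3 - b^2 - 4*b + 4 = (b - 2)*(b^2 + b - 2) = (b - 2)*(b - 1)*(b + 2)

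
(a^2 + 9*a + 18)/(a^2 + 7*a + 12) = (a + 6)/(a + 4)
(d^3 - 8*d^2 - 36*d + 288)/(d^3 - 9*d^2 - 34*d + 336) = (d - 6)/(d - 7)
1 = 1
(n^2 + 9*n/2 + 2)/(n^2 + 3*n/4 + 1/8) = 4*(n + 4)/(4*n + 1)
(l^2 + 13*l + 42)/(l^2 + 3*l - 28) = (l + 6)/(l - 4)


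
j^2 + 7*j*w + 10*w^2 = (j + 2*w)*(j + 5*w)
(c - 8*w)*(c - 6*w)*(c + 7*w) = c^3 - 7*c^2*w - 50*c*w^2 + 336*w^3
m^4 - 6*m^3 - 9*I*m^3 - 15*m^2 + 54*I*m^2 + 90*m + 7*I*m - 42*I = (m - 6)*(m - 7*I)*(m - I)^2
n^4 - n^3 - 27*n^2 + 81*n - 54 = (n - 3)^2*(n - 1)*(n + 6)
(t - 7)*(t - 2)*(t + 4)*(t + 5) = t^4 - 47*t^2 - 54*t + 280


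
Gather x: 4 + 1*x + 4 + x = 2*x + 8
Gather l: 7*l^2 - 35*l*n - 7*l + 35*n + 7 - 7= 7*l^2 + l*(-35*n - 7) + 35*n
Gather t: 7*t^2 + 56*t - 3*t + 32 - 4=7*t^2 + 53*t + 28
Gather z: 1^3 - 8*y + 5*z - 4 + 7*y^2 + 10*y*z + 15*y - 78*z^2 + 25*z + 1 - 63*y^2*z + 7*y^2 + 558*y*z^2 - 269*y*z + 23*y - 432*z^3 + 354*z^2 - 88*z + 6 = 14*y^2 + 30*y - 432*z^3 + z^2*(558*y + 276) + z*(-63*y^2 - 259*y - 58) + 4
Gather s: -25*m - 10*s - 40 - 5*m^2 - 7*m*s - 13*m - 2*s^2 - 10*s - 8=-5*m^2 - 38*m - 2*s^2 + s*(-7*m - 20) - 48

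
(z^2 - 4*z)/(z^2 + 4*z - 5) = z*(z - 4)/(z^2 + 4*z - 5)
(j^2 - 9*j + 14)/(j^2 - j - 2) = (j - 7)/(j + 1)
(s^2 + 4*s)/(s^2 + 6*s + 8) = s/(s + 2)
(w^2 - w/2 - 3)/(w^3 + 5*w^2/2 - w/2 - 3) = (w - 2)/(w^2 + w - 2)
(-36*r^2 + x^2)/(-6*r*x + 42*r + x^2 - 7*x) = (6*r + x)/(x - 7)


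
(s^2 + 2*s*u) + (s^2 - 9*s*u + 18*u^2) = 2*s^2 - 7*s*u + 18*u^2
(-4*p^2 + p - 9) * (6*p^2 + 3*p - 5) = -24*p^4 - 6*p^3 - 31*p^2 - 32*p + 45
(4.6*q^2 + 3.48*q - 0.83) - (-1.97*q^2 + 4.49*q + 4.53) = 6.57*q^2 - 1.01*q - 5.36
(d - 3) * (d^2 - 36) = d^3 - 3*d^2 - 36*d + 108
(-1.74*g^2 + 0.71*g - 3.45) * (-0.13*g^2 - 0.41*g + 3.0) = 0.2262*g^4 + 0.6211*g^3 - 5.0626*g^2 + 3.5445*g - 10.35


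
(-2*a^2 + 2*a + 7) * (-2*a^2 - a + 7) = 4*a^4 - 2*a^3 - 30*a^2 + 7*a + 49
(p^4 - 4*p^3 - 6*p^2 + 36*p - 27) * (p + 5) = p^5 + p^4 - 26*p^3 + 6*p^2 + 153*p - 135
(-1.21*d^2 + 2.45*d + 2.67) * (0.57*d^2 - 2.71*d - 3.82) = -0.6897*d^4 + 4.6756*d^3 - 0.495400000000001*d^2 - 16.5947*d - 10.1994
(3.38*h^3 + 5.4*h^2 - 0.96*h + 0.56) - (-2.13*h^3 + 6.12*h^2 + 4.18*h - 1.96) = 5.51*h^3 - 0.72*h^2 - 5.14*h + 2.52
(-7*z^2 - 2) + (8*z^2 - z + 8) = z^2 - z + 6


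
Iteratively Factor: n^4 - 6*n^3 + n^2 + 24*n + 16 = (n - 4)*(n^3 - 2*n^2 - 7*n - 4) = (n - 4)^2*(n^2 + 2*n + 1) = (n - 4)^2*(n + 1)*(n + 1)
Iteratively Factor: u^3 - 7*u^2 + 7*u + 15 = (u + 1)*(u^2 - 8*u + 15) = (u - 3)*(u + 1)*(u - 5)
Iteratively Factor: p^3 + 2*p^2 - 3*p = (p - 1)*(p^2 + 3*p) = p*(p - 1)*(p + 3)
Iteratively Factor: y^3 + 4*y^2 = (y)*(y^2 + 4*y) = y^2*(y + 4)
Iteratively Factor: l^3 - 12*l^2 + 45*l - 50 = (l - 5)*(l^2 - 7*l + 10) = (l - 5)^2*(l - 2)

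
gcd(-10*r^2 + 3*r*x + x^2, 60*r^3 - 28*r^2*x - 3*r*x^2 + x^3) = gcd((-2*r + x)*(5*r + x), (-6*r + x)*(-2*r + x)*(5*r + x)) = -10*r^2 + 3*r*x + x^2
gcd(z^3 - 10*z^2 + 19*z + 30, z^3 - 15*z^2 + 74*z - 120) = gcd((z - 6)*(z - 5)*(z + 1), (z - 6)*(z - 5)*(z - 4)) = z^2 - 11*z + 30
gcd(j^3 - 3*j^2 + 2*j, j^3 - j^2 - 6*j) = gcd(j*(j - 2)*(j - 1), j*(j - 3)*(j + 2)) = j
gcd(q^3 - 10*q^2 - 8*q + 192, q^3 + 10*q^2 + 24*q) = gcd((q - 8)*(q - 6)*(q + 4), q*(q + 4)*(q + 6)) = q + 4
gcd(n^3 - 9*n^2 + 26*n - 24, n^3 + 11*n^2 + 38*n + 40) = 1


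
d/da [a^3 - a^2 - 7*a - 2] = 3*a^2 - 2*a - 7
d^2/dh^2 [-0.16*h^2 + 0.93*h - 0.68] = -0.320000000000000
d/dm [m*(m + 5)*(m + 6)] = 3*m^2 + 22*m + 30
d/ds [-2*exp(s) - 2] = -2*exp(s)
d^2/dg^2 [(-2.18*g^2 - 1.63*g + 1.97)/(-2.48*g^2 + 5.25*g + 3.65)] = (76.817504*g^3 + 45.702432*g^2 + 242.42496*g - 148.64478)/(15.252992*g^6 - 96.8688*g^5 + 137.71812*g^4 + 140.434875*g^3 - 202.689975*g^2 - 209.829375*g - 48.627125)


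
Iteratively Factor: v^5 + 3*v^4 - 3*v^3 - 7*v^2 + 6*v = (v - 1)*(v^4 + 4*v^3 + v^2 - 6*v) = (v - 1)*(v + 2)*(v^3 + 2*v^2 - 3*v) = (v - 1)*(v + 2)*(v + 3)*(v^2 - v) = (v - 1)^2*(v + 2)*(v + 3)*(v)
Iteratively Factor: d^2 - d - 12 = (d + 3)*(d - 4)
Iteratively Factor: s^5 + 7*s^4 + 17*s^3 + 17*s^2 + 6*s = (s + 1)*(s^4 + 6*s^3 + 11*s^2 + 6*s) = (s + 1)^2*(s^3 + 5*s^2 + 6*s) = (s + 1)^2*(s + 2)*(s^2 + 3*s) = s*(s + 1)^2*(s + 2)*(s + 3)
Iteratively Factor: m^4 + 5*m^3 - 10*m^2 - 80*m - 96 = (m + 4)*(m^3 + m^2 - 14*m - 24) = (m - 4)*(m + 4)*(m^2 + 5*m + 6) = (m - 4)*(m + 3)*(m + 4)*(m + 2)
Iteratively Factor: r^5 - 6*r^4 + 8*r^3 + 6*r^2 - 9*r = (r + 1)*(r^4 - 7*r^3 + 15*r^2 - 9*r) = (r - 3)*(r + 1)*(r^3 - 4*r^2 + 3*r) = (r - 3)*(r - 1)*(r + 1)*(r^2 - 3*r) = r*(r - 3)*(r - 1)*(r + 1)*(r - 3)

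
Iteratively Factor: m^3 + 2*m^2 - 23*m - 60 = (m - 5)*(m^2 + 7*m + 12) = (m - 5)*(m + 3)*(m + 4)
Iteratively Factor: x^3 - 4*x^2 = (x - 4)*(x^2) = x*(x - 4)*(x)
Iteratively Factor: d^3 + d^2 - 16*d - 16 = (d - 4)*(d^2 + 5*d + 4) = (d - 4)*(d + 4)*(d + 1)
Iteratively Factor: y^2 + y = (y)*(y + 1)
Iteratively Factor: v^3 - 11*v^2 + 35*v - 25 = (v - 5)*(v^2 - 6*v + 5) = (v - 5)*(v - 1)*(v - 5)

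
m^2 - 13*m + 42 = (m - 7)*(m - 6)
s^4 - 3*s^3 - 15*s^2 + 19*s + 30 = (s - 5)*(s - 2)*(s + 1)*(s + 3)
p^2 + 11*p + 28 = (p + 4)*(p + 7)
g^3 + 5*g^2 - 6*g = g*(g - 1)*(g + 6)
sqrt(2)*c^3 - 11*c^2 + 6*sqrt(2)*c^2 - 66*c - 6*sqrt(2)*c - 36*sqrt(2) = (c + 6)*(c - 6*sqrt(2))*(sqrt(2)*c + 1)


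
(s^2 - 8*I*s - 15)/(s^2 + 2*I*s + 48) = (s^2 - 8*I*s - 15)/(s^2 + 2*I*s + 48)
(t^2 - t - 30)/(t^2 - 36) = (t + 5)/(t + 6)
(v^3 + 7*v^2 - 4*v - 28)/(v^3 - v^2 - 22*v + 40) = (v^2 + 9*v + 14)/(v^2 + v - 20)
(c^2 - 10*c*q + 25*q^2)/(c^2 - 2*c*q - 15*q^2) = (c - 5*q)/(c + 3*q)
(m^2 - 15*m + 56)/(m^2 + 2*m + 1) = (m^2 - 15*m + 56)/(m^2 + 2*m + 1)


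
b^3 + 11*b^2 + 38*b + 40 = (b + 2)*(b + 4)*(b + 5)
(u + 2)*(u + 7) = u^2 + 9*u + 14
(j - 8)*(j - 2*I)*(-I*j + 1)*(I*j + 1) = j^4 - 8*j^3 - 2*I*j^3 + j^2 + 16*I*j^2 - 8*j - 2*I*j + 16*I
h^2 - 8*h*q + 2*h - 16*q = (h + 2)*(h - 8*q)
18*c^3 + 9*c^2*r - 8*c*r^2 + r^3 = (-6*c + r)*(-3*c + r)*(c + r)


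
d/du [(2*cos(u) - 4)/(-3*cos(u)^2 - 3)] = 2*(sin(u)^2 + 4*cos(u))*sin(u)/(3*(cos(u)^2 + 1)^2)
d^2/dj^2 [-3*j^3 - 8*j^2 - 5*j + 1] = -18*j - 16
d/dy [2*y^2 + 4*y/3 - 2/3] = 4*y + 4/3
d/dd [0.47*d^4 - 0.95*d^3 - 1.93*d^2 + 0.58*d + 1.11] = 1.88*d^3 - 2.85*d^2 - 3.86*d + 0.58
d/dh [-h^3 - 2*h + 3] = -3*h^2 - 2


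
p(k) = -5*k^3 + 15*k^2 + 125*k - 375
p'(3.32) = 59.26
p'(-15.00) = -3700.00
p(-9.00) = 3360.00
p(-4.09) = -293.24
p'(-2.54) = -47.97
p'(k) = -15*k^2 + 30*k + 125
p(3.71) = 39.89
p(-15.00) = 18000.00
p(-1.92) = -524.31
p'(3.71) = 29.84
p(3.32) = 22.36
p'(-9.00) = -1360.00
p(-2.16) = -524.63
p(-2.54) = -513.79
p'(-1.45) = 49.96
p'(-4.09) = -248.62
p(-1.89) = -523.91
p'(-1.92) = 12.10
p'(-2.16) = -9.78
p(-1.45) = -509.47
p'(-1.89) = 14.72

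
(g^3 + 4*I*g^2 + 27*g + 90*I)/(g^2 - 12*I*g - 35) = (g^2 + 9*I*g - 18)/(g - 7*I)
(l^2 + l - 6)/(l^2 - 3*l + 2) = (l + 3)/(l - 1)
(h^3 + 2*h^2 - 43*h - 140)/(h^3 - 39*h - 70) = (h + 4)/(h + 2)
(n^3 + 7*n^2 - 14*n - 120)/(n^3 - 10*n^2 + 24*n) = (n^2 + 11*n + 30)/(n*(n - 6))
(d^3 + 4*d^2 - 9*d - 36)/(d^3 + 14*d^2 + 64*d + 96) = (d^2 - 9)/(d^2 + 10*d + 24)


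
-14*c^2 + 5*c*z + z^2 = (-2*c + z)*(7*c + z)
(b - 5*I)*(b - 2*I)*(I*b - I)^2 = -b^4 + 2*b^3 + 7*I*b^3 + 9*b^2 - 14*I*b^2 - 20*b + 7*I*b + 10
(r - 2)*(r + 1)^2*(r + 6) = r^4 + 6*r^3 - 3*r^2 - 20*r - 12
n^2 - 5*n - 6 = (n - 6)*(n + 1)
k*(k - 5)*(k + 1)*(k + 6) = k^4 + 2*k^3 - 29*k^2 - 30*k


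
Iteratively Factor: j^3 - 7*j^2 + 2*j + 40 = (j - 5)*(j^2 - 2*j - 8) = (j - 5)*(j - 4)*(j + 2)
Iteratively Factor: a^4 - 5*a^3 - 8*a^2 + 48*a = (a - 4)*(a^3 - a^2 - 12*a) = a*(a - 4)*(a^2 - a - 12) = a*(a - 4)*(a + 3)*(a - 4)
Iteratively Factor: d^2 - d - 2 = (d + 1)*(d - 2)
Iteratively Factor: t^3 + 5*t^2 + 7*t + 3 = (t + 1)*(t^2 + 4*t + 3) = (t + 1)*(t + 3)*(t + 1)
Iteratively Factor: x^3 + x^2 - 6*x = (x - 2)*(x^2 + 3*x) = (x - 2)*(x + 3)*(x)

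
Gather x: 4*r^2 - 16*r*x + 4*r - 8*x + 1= 4*r^2 + 4*r + x*(-16*r - 8) + 1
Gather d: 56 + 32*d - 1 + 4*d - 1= 36*d + 54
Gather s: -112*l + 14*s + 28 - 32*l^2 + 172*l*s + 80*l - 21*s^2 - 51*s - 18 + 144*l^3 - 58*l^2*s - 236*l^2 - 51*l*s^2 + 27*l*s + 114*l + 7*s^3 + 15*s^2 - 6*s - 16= 144*l^3 - 268*l^2 + 82*l + 7*s^3 + s^2*(-51*l - 6) + s*(-58*l^2 + 199*l - 43) - 6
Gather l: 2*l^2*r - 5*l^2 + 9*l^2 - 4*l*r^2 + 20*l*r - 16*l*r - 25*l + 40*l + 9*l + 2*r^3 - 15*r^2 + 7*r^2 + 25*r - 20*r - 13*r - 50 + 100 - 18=l^2*(2*r + 4) + l*(-4*r^2 + 4*r + 24) + 2*r^3 - 8*r^2 - 8*r + 32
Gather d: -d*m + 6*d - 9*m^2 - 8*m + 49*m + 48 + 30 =d*(6 - m) - 9*m^2 + 41*m + 78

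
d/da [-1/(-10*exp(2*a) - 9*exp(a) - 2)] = (-20*exp(a) - 9)*exp(a)/(10*exp(2*a) + 9*exp(a) + 2)^2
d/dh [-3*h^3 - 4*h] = -9*h^2 - 4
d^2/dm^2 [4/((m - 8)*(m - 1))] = 8*((m - 8)^2 + (m - 8)*(m - 1) + (m - 1)^2)/((m - 8)^3*(m - 1)^3)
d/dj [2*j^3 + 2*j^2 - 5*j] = 6*j^2 + 4*j - 5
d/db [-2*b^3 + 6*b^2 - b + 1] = -6*b^2 + 12*b - 1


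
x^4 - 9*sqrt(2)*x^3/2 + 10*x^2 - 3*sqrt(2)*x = x*(x - 3*sqrt(2))*(x - sqrt(2))*(x - sqrt(2)/2)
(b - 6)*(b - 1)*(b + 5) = b^3 - 2*b^2 - 29*b + 30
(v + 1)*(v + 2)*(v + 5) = v^3 + 8*v^2 + 17*v + 10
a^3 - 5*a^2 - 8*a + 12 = (a - 6)*(a - 1)*(a + 2)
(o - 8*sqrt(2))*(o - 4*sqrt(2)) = o^2 - 12*sqrt(2)*o + 64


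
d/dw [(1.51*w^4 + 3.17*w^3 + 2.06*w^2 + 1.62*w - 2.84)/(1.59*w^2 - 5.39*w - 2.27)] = (4.8018*w^5 - 19.3764*w^4 - 47.8834*w^3 - 35.2669*w^2 - 0.321200000000005*w - 18.985)/(2.5281*w^4 - 17.1402*w^3 + 21.8335*w^2 + 24.4706*w + 5.1529)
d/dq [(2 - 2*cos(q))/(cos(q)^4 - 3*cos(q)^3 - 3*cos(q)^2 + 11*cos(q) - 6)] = 2*(-3*cos(q)^2 + 4*cos(q) + 5)*sin(q)/((cos(q) - 3)^2*(cos(q) - 1)^2*(cos(q) + 2)^2)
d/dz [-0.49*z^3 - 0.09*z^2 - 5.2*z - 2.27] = -1.47*z^2 - 0.18*z - 5.2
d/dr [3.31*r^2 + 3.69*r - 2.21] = 6.62*r + 3.69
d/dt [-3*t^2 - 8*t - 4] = -6*t - 8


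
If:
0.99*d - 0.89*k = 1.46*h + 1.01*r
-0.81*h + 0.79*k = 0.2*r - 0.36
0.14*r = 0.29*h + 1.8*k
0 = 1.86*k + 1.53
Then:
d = -6.18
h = 1.49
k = -0.82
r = -7.49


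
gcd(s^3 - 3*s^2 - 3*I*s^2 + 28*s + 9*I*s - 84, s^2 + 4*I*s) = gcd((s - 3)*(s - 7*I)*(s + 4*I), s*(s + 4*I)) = s + 4*I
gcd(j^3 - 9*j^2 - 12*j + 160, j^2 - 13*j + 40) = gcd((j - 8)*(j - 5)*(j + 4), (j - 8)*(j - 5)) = j^2 - 13*j + 40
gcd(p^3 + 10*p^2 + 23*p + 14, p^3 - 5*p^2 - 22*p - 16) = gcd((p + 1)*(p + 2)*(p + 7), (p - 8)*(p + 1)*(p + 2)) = p^2 + 3*p + 2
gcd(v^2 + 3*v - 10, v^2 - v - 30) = v + 5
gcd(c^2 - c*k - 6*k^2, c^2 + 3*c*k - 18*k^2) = c - 3*k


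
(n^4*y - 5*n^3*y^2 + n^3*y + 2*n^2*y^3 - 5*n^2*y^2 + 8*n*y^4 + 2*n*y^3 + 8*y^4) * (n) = n^5*y - 5*n^4*y^2 + n^4*y + 2*n^3*y^3 - 5*n^3*y^2 + 8*n^2*y^4 + 2*n^2*y^3 + 8*n*y^4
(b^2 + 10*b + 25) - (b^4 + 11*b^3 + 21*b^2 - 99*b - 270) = -b^4 - 11*b^3 - 20*b^2 + 109*b + 295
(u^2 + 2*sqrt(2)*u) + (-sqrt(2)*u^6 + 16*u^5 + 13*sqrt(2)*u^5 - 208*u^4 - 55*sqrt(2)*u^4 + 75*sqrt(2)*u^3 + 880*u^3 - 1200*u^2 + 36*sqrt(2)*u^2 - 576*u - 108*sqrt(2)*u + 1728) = -sqrt(2)*u^6 + 16*u^5 + 13*sqrt(2)*u^5 - 208*u^4 - 55*sqrt(2)*u^4 + 75*sqrt(2)*u^3 + 880*u^3 - 1199*u^2 + 36*sqrt(2)*u^2 - 576*u - 106*sqrt(2)*u + 1728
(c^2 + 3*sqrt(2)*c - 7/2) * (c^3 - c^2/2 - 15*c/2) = c^5 - c^4/2 + 3*sqrt(2)*c^4 - 11*c^3 - 3*sqrt(2)*c^3/2 - 45*sqrt(2)*c^2/2 + 7*c^2/4 + 105*c/4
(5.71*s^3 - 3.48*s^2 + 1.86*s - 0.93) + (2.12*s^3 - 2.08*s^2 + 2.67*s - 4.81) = 7.83*s^3 - 5.56*s^2 + 4.53*s - 5.74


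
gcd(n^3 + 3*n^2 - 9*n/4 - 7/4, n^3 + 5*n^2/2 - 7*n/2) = n^2 + 5*n/2 - 7/2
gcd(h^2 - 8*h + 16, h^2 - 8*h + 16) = h^2 - 8*h + 16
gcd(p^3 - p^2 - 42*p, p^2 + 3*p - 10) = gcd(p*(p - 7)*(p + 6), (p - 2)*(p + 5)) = 1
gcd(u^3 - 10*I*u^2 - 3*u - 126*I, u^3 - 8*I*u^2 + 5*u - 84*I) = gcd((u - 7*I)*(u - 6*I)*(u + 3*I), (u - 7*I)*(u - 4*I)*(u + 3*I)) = u^2 - 4*I*u + 21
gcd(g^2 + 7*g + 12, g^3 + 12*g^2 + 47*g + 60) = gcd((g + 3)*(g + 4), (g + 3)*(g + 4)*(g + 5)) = g^2 + 7*g + 12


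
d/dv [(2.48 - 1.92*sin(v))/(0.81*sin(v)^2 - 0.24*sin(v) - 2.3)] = (1.5552*sin(v)^2 - 4.0176*sin(v) + 5.0112)*cos(v)/(0.6561*sin(v)^4 - 0.3888*sin(v)^3 - 3.6684*sin(v)^2 + 1.104*sin(v) + 5.29)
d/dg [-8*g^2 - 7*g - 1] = -16*g - 7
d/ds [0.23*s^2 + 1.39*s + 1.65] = 0.46*s + 1.39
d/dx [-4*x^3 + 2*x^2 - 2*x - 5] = -12*x^2 + 4*x - 2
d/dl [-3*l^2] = -6*l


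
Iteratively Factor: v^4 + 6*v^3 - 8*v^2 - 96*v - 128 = (v - 4)*(v^3 + 10*v^2 + 32*v + 32) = (v - 4)*(v + 2)*(v^2 + 8*v + 16) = (v - 4)*(v + 2)*(v + 4)*(v + 4)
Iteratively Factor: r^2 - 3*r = (r)*(r - 3)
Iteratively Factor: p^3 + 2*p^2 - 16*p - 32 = (p + 4)*(p^2 - 2*p - 8) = (p + 2)*(p + 4)*(p - 4)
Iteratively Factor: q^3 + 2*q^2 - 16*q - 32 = (q + 4)*(q^2 - 2*q - 8) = (q - 4)*(q + 4)*(q + 2)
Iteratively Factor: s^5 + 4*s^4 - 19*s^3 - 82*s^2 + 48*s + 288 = (s - 4)*(s^4 + 8*s^3 + 13*s^2 - 30*s - 72) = (s - 4)*(s - 2)*(s^3 + 10*s^2 + 33*s + 36) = (s - 4)*(s - 2)*(s + 3)*(s^2 + 7*s + 12) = (s - 4)*(s - 2)*(s + 3)^2*(s + 4)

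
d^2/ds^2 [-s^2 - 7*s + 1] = -2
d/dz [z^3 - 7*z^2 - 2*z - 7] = 3*z^2 - 14*z - 2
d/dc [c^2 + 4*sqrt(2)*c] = 2*c + 4*sqrt(2)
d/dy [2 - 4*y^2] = -8*y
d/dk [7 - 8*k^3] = -24*k^2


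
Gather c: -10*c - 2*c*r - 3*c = c*(-2*r - 13)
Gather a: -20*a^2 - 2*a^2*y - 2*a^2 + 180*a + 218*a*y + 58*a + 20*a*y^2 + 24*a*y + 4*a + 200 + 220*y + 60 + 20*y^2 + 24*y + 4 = a^2*(-2*y - 22) + a*(20*y^2 + 242*y + 242) + 20*y^2 + 244*y + 264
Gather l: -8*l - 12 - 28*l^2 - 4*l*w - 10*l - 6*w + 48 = -28*l^2 + l*(-4*w - 18) - 6*w + 36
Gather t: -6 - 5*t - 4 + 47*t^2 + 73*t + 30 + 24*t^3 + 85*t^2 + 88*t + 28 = 24*t^3 + 132*t^2 + 156*t + 48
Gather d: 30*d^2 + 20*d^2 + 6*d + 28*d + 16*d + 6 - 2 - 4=50*d^2 + 50*d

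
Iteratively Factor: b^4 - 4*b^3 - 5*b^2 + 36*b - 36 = (b - 3)*(b^3 - b^2 - 8*b + 12) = (b - 3)*(b - 2)*(b^2 + b - 6) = (b - 3)*(b - 2)^2*(b + 3)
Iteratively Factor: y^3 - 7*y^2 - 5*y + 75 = (y - 5)*(y^2 - 2*y - 15) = (y - 5)*(y + 3)*(y - 5)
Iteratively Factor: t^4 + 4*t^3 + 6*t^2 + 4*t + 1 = (t + 1)*(t^3 + 3*t^2 + 3*t + 1) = (t + 1)^2*(t^2 + 2*t + 1) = (t + 1)^3*(t + 1)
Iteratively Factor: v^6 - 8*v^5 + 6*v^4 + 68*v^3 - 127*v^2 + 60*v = (v - 5)*(v^5 - 3*v^4 - 9*v^3 + 23*v^2 - 12*v) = (v - 5)*(v - 1)*(v^4 - 2*v^3 - 11*v^2 + 12*v) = v*(v - 5)*(v - 1)*(v^3 - 2*v^2 - 11*v + 12) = v*(v - 5)*(v - 4)*(v - 1)*(v^2 + 2*v - 3) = v*(v - 5)*(v - 4)*(v - 1)*(v + 3)*(v - 1)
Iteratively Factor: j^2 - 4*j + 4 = (j - 2)*(j - 2)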